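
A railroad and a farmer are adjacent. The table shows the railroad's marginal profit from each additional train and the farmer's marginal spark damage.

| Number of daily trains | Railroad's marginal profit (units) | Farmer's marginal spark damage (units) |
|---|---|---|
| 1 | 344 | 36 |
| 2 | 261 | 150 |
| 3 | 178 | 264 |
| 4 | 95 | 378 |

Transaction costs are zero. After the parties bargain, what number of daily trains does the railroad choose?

Bargaining reaches the level where marginal profit last exceeds marginal spark damage.
That holds through level 2 (261 ≥ 150) but not at 3 (178 < 264).

2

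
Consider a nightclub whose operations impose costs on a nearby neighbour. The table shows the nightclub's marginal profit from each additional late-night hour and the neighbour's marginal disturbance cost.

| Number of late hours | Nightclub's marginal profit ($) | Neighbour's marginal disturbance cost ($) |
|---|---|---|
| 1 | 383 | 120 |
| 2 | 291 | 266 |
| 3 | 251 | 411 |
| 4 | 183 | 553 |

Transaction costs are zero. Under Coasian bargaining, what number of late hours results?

2

Bargaining reaches the level where marginal profit last exceeds marginal disturbance cost.
That holds through level 2 (291 ≥ 266) but not at 3 (251 < 411).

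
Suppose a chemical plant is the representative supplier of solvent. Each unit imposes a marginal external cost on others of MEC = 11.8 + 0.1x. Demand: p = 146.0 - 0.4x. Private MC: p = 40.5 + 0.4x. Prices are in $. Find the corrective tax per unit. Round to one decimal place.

Social marginal cost = private MC + MEC = 52.3 + 0.5x.
Set SMC = demand: 52.3 + 0.5x = 146.0 - 0.4x → x* = 104.1111.
The Pigouvian tax equals MEC at x*: 11.8 + 0.1×104.1111 = 22.2111.

tax = $22.2 per unit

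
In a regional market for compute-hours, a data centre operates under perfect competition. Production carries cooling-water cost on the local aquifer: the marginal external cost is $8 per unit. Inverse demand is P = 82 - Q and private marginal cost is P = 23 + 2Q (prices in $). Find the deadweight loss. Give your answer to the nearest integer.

DWL = $11

Market equilibrium (private): 23 + 2Q = 82 - Q → Q_m = 19.6667.
Social marginal cost = private MC + MEC = 31 + 2Q.
Set SMC = demand: 31 + 2Q = 82 - Q → Q* = 17.0000.
The welfare-loss triangle has base |Q_m − Q*| and height MEC(Q_m) (the vertical gap between SMC and demand is zero at Q* and MEC at Q_m).
DWL = ½ × 2.6667 × 8.0000 = 10.6668.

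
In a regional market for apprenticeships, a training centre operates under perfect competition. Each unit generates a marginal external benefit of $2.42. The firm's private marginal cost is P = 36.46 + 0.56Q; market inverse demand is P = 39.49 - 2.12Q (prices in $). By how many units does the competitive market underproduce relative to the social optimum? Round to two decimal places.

Market equilibrium (private): 36.46 + 0.56Q = 39.49 - 2.12Q → Q_m = 1.1306.
Social marginal cost = private MC − MEB = 34.04 + 0.56Q.
Set SMC = demand: 34.04 + 0.56Q = 39.49 - 2.12Q → Q* = 2.0336.
Gap = |1.1306 − 2.0336| = 0.9030.

0.90 units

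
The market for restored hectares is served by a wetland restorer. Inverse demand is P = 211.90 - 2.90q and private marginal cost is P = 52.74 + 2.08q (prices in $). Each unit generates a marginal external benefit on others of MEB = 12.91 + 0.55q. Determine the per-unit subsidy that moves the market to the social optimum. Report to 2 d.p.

subsidy = $34.27 per unit

Social marginal cost = private MC − MEB = 39.83 + 1.53q.
Set SMC = demand: 39.83 + 1.53q = 211.90 - 2.90q → q* = 38.8420.
The Pigouvian subsidy equals MEB at q*: 12.91 + 0.55×38.8420 = 34.2731.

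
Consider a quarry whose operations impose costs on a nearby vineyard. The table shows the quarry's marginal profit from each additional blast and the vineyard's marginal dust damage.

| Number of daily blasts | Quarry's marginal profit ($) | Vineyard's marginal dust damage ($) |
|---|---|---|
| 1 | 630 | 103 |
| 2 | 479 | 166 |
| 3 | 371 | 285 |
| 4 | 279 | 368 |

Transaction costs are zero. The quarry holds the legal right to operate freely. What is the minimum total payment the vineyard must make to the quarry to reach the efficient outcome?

$279

Left alone the quarry would choose level 4 (marginal profit stays positive).
Efficient level: k* = 3 (marginal profit ≥ marginal dust damage through 3).
The vineyard must at least cover the quarry's forgone profit from cutting 4→3: 279 = 279.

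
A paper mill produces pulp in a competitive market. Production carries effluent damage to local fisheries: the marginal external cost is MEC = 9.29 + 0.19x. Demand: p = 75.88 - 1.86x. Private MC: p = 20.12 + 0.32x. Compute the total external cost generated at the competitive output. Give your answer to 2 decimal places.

Market equilibrium (private): 20.12 + 0.32x = 75.88 - 1.86x → x_m = 25.5780.
Total external cost = ∫₀^{x_m} (9.29 + 0.19x) dx = 9.29×25.5780 + ½×0.19×25.5780² = 299.7719.

299.77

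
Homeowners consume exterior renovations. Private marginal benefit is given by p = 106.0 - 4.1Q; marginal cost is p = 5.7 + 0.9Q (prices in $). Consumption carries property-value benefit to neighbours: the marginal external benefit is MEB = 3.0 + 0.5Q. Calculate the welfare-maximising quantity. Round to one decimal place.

Q* = 23.0

Social marginal benefit = demand + MEB = 109.0 - 3.6Q.
Set SMB = MC: 109.0 - 3.6Q = 5.7 + 0.9Q → Q* = 22.9556.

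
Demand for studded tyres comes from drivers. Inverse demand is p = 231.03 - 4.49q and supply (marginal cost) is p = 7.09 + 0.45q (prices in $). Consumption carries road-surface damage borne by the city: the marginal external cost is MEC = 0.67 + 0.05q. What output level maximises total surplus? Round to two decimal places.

q* = 44.74

Social marginal benefit = demand − MEC = 230.36 - 4.54q.
Set SMB = MC: 230.36 - 4.54q = 7.09 + 0.45q → q* = 44.7435.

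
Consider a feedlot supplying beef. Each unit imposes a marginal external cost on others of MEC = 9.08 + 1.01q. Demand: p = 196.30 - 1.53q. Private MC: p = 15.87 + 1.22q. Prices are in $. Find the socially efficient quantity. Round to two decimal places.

q* = 45.57

Social marginal cost = private MC + MEC = 24.95 + 2.23q.
Set SMC = demand: 24.95 + 2.23q = 196.30 - 1.53q → q* = 45.5718.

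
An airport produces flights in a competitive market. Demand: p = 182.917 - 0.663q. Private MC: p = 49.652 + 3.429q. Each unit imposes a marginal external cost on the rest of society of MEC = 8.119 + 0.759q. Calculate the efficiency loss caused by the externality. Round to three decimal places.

Market equilibrium (private): 49.652 + 3.429q = 182.917 - 0.663q → q_m = 32.5672.
Social marginal cost = private MC + MEC = 57.771 + 4.188q.
Set SMC = demand: 57.771 + 4.188q = 182.917 - 0.663q → q* = 25.7980.
The loss is the area between SMC and demand from q* to q_m; with linear curves that's a triangle of height MEC(q_m).
DWL = ½ × 6.7692 × 32.8375 = 111.1418.

DWL = 111.142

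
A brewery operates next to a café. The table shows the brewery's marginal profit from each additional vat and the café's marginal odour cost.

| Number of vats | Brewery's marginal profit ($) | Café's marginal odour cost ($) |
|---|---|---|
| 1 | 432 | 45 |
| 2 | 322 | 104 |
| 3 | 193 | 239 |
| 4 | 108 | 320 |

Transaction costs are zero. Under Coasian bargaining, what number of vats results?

2

Bargaining reaches the level where marginal profit last exceeds marginal odour cost.
That holds through level 2 (322 ≥ 104) but not at 3 (193 < 239).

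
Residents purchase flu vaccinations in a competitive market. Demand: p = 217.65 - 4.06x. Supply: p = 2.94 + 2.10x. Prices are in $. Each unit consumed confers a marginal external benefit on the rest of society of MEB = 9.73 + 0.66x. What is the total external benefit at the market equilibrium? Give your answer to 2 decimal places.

Market equilibrium (private): 2.94 + 2.10x = 217.65 - 4.06x → x_m = 34.8555.
Total external benefit = ∫₀^{x_m} (9.73 + 0.66x) dx = 9.73×34.8555 + ½×0.66×34.8555² = 740.0630.

$740.06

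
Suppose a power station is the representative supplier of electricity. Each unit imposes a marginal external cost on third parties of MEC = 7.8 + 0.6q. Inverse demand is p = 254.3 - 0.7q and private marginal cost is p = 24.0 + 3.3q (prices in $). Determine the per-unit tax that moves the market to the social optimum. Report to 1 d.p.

tax = $36.8 per unit

Social marginal cost = private MC + MEC = 31.8 + 3.9q.
Set SMC = demand: 31.8 + 3.9q = 254.3 - 0.7q → q* = 48.3696.
The Pigouvian tax equals MEC at q*: 7.8 + 0.6×48.3696 = 36.8218.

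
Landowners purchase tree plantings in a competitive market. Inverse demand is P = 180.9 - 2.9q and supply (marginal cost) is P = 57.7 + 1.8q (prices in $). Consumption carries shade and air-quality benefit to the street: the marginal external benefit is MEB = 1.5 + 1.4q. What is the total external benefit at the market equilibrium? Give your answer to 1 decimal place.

Market equilibrium (private): 57.7 + 1.8q = 180.9 - 2.9q → q_m = 26.2128.
Total external benefit = ∫₀^{q_m} (1.5 + 1.4q) dq = 1.5×26.2128 + ½×1.4×26.2128² = 520.2968.

$520.3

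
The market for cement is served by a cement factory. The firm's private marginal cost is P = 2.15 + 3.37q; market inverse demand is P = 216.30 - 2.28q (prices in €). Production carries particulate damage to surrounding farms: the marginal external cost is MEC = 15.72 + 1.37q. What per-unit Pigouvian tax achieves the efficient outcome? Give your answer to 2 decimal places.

Social marginal cost = private MC + MEC = 17.87 + 4.74q.
Set SMC = demand: 17.87 + 4.74q = 216.30 - 2.28q → q* = 28.2664.
The Pigouvian tax equals MEC at q*: 15.72 + 1.37×28.2664 = 54.4450.

tax = €54.44 per unit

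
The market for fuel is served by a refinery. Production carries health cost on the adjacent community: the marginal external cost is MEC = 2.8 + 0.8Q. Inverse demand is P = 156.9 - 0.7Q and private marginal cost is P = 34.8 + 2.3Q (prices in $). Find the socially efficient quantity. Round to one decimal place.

Q* = 31.4

Social marginal cost = private MC + MEC = 37.6 + 3.1Q.
Set SMC = demand: 37.6 + 3.1Q = 156.9 - 0.7Q → Q* = 31.3947.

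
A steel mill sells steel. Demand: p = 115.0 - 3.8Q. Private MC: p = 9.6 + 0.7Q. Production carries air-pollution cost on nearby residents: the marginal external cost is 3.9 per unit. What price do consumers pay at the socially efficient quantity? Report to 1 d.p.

P = 29.3

Social marginal cost = private MC + MEC = 13.5 + 0.7Q.
Set SMC = demand: 13.5 + 0.7Q = 115.0 - 3.8Q → Q* = 22.5556.
Consumer price on the demand curve at Q*: 115.0 − 3.8×22.5556 = 29.2887.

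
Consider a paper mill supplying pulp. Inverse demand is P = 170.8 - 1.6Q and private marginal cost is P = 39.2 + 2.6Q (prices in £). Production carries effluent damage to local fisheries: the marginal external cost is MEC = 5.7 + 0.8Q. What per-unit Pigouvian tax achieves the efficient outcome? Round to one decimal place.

tax = £25.8 per unit

Social marginal cost = private MC + MEC = 44.9 + 3.4Q.
Set SMC = demand: 44.9 + 3.4Q = 170.8 - 1.6Q → Q* = 25.1800.
The Pigouvian tax equals MEC at Q*: 5.7 + 0.8×25.1800 = 25.8440.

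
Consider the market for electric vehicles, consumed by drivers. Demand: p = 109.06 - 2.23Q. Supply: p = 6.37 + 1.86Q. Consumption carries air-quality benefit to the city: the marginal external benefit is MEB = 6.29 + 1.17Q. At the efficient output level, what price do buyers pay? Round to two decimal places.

P = 25.83

Social marginal benefit = demand + MEB = 115.35 - 1.06Q.
Set SMB = MC: 115.35 - 1.06Q = 6.37 + 1.86Q → Q* = 37.3219.
Consumer price on the demand curve at Q*: 109.06 − 2.23×37.3219 = 25.8322.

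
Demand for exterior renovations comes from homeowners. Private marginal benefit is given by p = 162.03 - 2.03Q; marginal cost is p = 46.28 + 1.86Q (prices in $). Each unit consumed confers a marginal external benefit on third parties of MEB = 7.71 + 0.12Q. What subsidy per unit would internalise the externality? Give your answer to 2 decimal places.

subsidy = $11.64 per unit

Social marginal benefit = demand + MEB = 169.74 - 1.91Q.
Set SMB = MC: 169.74 - 1.91Q = 46.28 + 1.86Q → Q* = 32.7480.
The Pigouvian subsidy equals MEB at Q*: 7.71 + 0.12×32.7480 = 11.6398.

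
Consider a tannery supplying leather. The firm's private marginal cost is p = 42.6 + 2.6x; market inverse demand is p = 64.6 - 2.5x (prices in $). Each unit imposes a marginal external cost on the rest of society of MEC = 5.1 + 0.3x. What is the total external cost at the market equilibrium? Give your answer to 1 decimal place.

Market equilibrium (private): 42.6 + 2.6x = 64.6 - 2.5x → x_m = 4.3137.
Total external cost = ∫₀^{x_m} (5.1 + 0.3x) dx = 5.1×4.3137 + ½×0.3×4.3137² = 24.7911.

$24.8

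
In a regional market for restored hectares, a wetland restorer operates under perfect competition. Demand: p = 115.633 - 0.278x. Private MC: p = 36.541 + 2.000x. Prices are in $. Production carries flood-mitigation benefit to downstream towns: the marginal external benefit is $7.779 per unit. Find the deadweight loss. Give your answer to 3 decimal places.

DWL = $13.282

Market equilibrium (private): 36.541 + 2.000x = 115.633 - 0.278x → x_m = 34.7199.
Social marginal cost = private MC − MEB = 28.762 + 2.000x.
Set SMC = demand: 28.762 + 2.000x = 115.633 - 0.278x → x* = 38.1348.
The welfare-loss triangle has base |x_m − x*| and height MEB(x_m) (the vertical gap between SMC and demand is zero at x* and MEB at x_m).
DWL = ½ × 3.4149 × 7.7790 = 13.2823.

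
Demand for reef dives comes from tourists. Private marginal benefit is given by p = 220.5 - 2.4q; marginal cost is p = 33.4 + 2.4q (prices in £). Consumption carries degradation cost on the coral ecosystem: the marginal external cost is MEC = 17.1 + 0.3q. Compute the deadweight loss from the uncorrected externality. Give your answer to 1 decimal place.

DWL = £81.3

Market equilibrium (private): 33.4 + 2.4q = 220.5 - 2.4q → q_m = 38.9792.
Social marginal benefit = demand − MEC = 203.4 - 2.7q.
Set SMB = MC: 203.4 - 2.7q = 33.4 + 2.4q → q* = 33.3333.
The loss is the area between SMB and MC from q* to q_m; with linear curves that's a triangle of height MEC(q_m).
DWL = ½ × 5.6459 × 28.7938 = 81.2835.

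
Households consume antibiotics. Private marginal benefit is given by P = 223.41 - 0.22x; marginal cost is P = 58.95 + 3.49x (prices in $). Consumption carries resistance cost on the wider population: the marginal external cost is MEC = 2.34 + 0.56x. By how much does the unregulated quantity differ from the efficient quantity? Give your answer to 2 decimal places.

Market equilibrium (private): 58.95 + 3.49x = 223.41 - 0.22x → x_m = 44.3288.
Social marginal benefit = demand − MEC = 221.07 - 0.78x.
Set SMB = MC: 221.07 - 0.78x = 58.95 + 3.49x → x* = 37.9672.
Gap = |44.3288 − 37.9672| = 6.3616.

6.36 units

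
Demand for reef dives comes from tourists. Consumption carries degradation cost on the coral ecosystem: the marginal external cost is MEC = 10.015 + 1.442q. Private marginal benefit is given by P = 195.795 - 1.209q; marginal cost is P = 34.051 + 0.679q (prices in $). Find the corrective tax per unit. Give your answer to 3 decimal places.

tax = $75.719 per unit

Social marginal benefit = demand − MEC = 185.780 - 2.651q.
Set SMB = MC: 185.780 - 2.651q = 34.051 + 0.679q → q* = 45.5643.
The Pigouvian tax equals MEC at q*: 10.015 + 1.442×45.5643 = 75.7187.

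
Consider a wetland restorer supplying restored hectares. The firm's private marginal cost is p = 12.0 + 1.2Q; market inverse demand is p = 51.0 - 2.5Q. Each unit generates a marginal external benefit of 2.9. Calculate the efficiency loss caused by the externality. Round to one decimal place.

DWL = 1.1

Market equilibrium (private): 12.0 + 1.2Q = 51.0 - 2.5Q → Q_m = 10.5405.
Social marginal cost = private MC − MEB = 9.1 + 1.2Q.
Set SMC = demand: 9.1 + 1.2Q = 51.0 - 2.5Q → Q* = 11.3243.
Height of the DWL triangle at Q_m is demand(Q_m) − SMC(Q_m) = MEB(Q_m) = 2.9000.
DWL = ½ × 0.7838 × 2.9000 = 1.1365.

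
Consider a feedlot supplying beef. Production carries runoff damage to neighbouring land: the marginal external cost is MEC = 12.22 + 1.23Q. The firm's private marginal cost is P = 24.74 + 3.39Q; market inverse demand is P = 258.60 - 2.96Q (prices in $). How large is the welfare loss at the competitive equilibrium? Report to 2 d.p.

Market equilibrium (private): 24.74 + 3.39Q = 258.60 - 2.96Q → Q_m = 36.8283.
Social marginal cost = private MC + MEC = 36.96 + 4.62Q.
Set SMC = demand: 36.96 + 4.62Q = 258.60 - 2.96Q → Q* = 29.2401.
Between Q* and Q_m the wedge SMC − demand runs linearly from 0 to MEC(Q_m), so the loss is a triangle.
DWL = ½ × 7.5882 × 57.5189 = 218.2325.

DWL = $218.23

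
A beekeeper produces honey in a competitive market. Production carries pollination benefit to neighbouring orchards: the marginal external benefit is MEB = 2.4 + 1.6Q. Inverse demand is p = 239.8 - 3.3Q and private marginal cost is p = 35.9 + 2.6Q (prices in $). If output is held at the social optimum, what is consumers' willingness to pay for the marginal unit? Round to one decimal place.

Social marginal cost = private MC − MEB = 33.5 + Q.
Set SMC = demand: 33.5 + Q = 239.8 - 3.3Q → Q* = 47.9767.
Consumer price on the demand curve at Q*: 239.8 − 3.3×47.9767 = 81.4769.

P = $81.5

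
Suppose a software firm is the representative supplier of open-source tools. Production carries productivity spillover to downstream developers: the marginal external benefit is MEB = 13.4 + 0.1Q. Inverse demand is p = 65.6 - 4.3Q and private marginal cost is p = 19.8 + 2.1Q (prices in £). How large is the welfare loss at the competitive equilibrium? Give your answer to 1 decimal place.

DWL = £15.8

Market equilibrium (private): 19.8 + 2.1Q = 65.6 - 4.3Q → Q_m = 7.1563.
Social marginal cost = private MC − MEB = 6.4 + 2.0Q.
Set SMC = demand: 6.4 + 2.0Q = 65.6 - 4.3Q → Q* = 9.3968.
Between Q* and Q_m the wedge demand − SMC runs linearly from 0 to MEB(Q_m), so the loss is a triangle.
DWL = ½ × 2.2405 × 14.1156 = 15.8130.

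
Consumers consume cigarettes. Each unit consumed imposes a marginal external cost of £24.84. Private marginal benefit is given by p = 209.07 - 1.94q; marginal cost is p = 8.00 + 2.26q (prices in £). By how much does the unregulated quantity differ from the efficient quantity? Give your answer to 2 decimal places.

Market equilibrium (private): 8.00 + 2.26q = 209.07 - 1.94q → q_m = 47.8738.
Social marginal benefit = demand − MEC = 184.23 - 1.94q.
Set SMB = MC: 184.23 - 1.94q = 8.00 + 2.26q → q* = 41.9595.
Gap = |47.8738 − 41.9595| = 5.9143.

5.91 units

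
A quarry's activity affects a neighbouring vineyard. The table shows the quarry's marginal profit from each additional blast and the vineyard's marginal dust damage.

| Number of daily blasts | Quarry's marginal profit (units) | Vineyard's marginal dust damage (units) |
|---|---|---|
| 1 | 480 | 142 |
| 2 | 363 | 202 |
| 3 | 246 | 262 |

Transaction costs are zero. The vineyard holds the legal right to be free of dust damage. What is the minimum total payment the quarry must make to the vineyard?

344

Efficient level: marginal profit ≥ marginal dust damage through level 2, so k* = 2.
With the vineyard holding the right, the quarry must at least compensate total damage at k*: 142 + 202 = 344.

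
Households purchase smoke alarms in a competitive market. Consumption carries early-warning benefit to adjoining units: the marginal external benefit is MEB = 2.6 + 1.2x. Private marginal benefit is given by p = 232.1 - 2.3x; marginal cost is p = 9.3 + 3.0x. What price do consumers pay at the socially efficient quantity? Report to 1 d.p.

P = 105.7

Social marginal benefit = demand + MEB = 234.7 - 1.1x.
Set SMB = MC: 234.7 - 1.1x = 9.3 + 3.0x → x* = 54.9756.
Consumer price on the demand curve at x*: 232.1 − 2.3×54.9756 = 105.6561.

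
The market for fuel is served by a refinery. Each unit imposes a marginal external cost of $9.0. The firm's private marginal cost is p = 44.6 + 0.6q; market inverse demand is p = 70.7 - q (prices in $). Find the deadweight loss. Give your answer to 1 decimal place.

Market equilibrium (private): 44.6 + 0.6q = 70.7 - q → q_m = 16.3125.
Social marginal cost = private MC + MEC = 53.6 + 0.6q.
Set SMC = demand: 53.6 + 0.6q = 70.7 - q → q* = 10.6875.
The loss is the area between SMC and demand from q* to q_m; with linear curves that's a triangle of height MEC(q_m).
DWL = ½ × 5.6250 × 9.0000 = 25.3125.

DWL = $25.3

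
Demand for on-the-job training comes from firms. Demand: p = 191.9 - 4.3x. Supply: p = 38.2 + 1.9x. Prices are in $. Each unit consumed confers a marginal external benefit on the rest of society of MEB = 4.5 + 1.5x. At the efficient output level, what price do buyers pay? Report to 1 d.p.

Social marginal benefit = demand + MEB = 196.4 - 2.8x.
Set SMB = MC: 196.4 - 2.8x = 38.2 + 1.9x → x* = 33.6596.
Consumer price on the demand curve at x*: 191.9 − 4.3×33.6596 = 47.1637.

P = $47.2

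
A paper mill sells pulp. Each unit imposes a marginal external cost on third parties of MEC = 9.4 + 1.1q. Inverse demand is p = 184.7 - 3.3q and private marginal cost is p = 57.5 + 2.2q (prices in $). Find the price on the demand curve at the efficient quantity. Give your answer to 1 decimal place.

Social marginal cost = private MC + MEC = 66.9 + 3.3q.
Set SMC = demand: 66.9 + 3.3q = 184.7 - 3.3q → q* = 17.8485.
Consumer price on the demand curve at q*: 184.7 − 3.3×17.8485 = 125.8000.

P = $125.8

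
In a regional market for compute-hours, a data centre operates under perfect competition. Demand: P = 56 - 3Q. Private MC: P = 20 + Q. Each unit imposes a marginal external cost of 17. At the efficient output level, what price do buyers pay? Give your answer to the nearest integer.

Social marginal cost = private MC + MEC = 37 + Q.
Set SMC = demand: 37 + Q = 56 - 3Q → Q* = 4.7500.
Consumer price on the demand curve at Q*: 56 − 3×4.7500 = 41.7500.

P = 42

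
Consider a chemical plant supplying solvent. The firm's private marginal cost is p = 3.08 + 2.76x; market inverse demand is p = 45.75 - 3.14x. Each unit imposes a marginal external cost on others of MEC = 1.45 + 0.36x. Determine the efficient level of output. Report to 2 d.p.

x* = 6.58

Social marginal cost = private MC + MEC = 4.53 + 3.12x.
Set SMC = demand: 4.53 + 3.12x = 45.75 - 3.14x → x* = 6.5847.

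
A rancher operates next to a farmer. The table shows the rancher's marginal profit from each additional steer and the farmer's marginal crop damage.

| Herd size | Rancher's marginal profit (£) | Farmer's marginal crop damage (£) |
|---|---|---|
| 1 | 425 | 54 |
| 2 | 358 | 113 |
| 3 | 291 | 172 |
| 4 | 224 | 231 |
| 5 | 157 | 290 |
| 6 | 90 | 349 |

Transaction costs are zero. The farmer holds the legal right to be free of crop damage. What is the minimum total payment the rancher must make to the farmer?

Efficient level: marginal profit ≥ marginal crop damage through level 3, so k* = 3.
With the farmer holding the right, the rancher must at least compensate total damage at k*: 54 + 113 + 172 = 339.

£339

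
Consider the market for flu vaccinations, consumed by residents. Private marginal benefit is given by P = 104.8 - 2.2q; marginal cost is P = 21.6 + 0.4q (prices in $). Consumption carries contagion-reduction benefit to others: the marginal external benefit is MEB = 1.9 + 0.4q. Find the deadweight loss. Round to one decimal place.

Market equilibrium (private): 21.6 + 0.4q = 104.8 - 2.2q → q_m = 32.0000.
Social marginal benefit = demand + MEB = 106.7 - 1.8q.
Set SMB = MC: 106.7 - 1.8q = 21.6 + 0.4q → q* = 38.6818.
Height of the DWL triangle at q_m is SMB(q_m) − MC(q_m) = MEB(q_m) = 14.7000.
DWL = ½ × 6.6818 × 14.7000 = 49.1112.

DWL = $49.1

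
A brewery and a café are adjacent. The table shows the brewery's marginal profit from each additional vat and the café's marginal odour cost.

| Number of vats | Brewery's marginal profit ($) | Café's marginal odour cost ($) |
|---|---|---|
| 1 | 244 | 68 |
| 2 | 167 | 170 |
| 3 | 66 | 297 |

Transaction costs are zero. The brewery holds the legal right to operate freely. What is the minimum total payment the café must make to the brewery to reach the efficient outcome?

$233

Left alone the brewery would choose level 3 (marginal profit stays positive).
Efficient level: k* = 1 (marginal profit ≥ marginal odour cost through 1).
The café must at least cover the brewery's forgone profit from cutting 3→1: 167 + 66 = 233.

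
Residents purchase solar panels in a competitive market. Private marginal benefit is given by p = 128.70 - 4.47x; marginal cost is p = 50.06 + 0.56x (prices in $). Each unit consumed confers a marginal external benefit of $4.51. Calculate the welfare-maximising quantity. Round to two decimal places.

x* = 16.53

Social marginal benefit = demand + MEB = 133.21 - 4.47x.
Set SMB = MC: 133.21 - 4.47x = 50.06 + 0.56x → x* = 16.5308.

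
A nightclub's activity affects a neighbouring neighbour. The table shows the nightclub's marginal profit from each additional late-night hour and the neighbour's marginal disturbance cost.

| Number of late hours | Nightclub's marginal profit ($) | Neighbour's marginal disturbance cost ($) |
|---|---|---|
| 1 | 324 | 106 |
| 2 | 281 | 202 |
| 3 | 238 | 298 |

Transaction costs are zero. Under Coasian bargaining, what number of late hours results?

2

Bargaining reaches the level where marginal profit last exceeds marginal disturbance cost.
That holds through level 2 (281 ≥ 202) but not at 3 (238 < 298).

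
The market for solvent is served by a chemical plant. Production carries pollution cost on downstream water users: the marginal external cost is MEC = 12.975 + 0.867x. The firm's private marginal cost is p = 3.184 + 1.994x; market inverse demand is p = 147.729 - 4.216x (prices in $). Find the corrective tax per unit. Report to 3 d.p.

tax = $29.094 per unit

Social marginal cost = private MC + MEC = 16.159 + 2.861x.
Set SMC = demand: 16.159 + 2.861x = 147.729 - 4.216x → x* = 18.5912.
The Pigouvian tax equals MEC at x*: 12.975 + 0.867×18.5912 = 29.0936.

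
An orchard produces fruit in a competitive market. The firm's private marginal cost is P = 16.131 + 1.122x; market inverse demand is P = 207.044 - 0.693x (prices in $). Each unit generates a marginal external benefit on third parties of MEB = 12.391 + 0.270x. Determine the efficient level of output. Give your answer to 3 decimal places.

Social marginal cost = private MC − MEB = 3.740 + 0.852x.
Set SMC = demand: 3.740 + 0.852x = 207.044 - 0.693x → x* = 131.5883.

x* = 131.588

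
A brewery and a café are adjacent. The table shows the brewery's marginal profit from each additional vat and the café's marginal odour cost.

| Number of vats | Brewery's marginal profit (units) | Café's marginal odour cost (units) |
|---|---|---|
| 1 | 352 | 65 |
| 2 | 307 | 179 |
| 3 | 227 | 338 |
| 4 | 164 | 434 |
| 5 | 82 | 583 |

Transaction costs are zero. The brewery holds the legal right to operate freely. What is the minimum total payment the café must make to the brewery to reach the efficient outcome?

Left alone the brewery would choose level 5 (marginal profit stays positive).
Efficient level: k* = 2 (marginal profit ≥ marginal odour cost through 2).
The café must at least cover the brewery's forgone profit from cutting 5→2: 227 + 164 + 82 = 473.

473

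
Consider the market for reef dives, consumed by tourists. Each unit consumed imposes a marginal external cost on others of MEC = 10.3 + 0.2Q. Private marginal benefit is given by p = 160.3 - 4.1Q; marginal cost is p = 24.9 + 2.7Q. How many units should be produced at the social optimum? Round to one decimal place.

Q* = 17.9

Social marginal benefit = demand − MEC = 150.0 - 4.3Q.
Set SMB = MC: 150.0 - 4.3Q = 24.9 + 2.7Q → Q* = 17.8714.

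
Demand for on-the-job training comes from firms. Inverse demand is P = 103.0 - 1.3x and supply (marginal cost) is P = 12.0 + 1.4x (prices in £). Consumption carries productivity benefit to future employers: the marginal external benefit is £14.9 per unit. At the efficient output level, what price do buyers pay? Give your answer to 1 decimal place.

P = £52.0

Social marginal benefit = demand + MEB = 117.9 - 1.3x.
Set SMB = MC: 117.9 - 1.3x = 12.0 + 1.4x → x* = 39.2222.
Consumer price on the demand curve at x*: 103.0 − 1.3×39.2222 = 52.0111.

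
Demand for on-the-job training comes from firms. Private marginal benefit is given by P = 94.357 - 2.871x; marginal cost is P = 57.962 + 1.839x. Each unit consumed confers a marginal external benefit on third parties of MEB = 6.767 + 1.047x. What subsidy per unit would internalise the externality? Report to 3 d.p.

Social marginal benefit = demand + MEB = 101.124 - 1.824x.
Set SMB = MC: 101.124 - 1.824x = 57.962 + 1.839x → x* = 11.7832.
The Pigouvian subsidy equals MEB at x*: 6.767 + 1.047×11.7832 = 19.1040.

subsidy = 19.104 per unit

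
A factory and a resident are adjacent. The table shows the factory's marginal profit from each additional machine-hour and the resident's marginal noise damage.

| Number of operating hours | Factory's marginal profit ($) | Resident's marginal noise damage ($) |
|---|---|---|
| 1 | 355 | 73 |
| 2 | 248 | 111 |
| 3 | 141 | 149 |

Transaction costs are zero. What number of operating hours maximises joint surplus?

Bargaining reaches the level where marginal profit last exceeds marginal noise damage.
That holds through level 2 (248 ≥ 111) but not at 3 (141 < 149).

2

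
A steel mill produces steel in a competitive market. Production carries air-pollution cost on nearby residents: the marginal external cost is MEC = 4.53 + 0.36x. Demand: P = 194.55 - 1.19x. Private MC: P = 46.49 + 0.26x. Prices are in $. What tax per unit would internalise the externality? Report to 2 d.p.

Social marginal cost = private MC + MEC = 51.02 + 0.62x.
Set SMC = demand: 51.02 + 0.62x = 194.55 - 1.19x → x* = 79.2983.
The Pigouvian tax equals MEC at x*: 4.53 + 0.36×79.2983 = 33.0774.

tax = $33.08 per unit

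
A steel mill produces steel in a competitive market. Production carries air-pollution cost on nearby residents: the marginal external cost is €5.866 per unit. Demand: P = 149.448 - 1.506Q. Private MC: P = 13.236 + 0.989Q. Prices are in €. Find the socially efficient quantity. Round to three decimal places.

Q* = 52.243

Social marginal cost = private MC + MEC = 19.102 + 0.989Q.
Set SMC = demand: 19.102 + 0.989Q = 149.448 - 1.506Q → Q* = 52.2429.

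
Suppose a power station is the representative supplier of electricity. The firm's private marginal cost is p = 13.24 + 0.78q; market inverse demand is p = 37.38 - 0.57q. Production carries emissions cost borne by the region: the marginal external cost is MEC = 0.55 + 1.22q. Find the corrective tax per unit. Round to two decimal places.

Social marginal cost = private MC + MEC = 13.79 + 2.00q.
Set SMC = demand: 13.79 + 2.00q = 37.38 - 0.57q → q* = 9.1790.
The Pigouvian tax equals MEC at q*: 0.55 + 1.22×9.1790 = 11.7484.

tax = 11.75 per unit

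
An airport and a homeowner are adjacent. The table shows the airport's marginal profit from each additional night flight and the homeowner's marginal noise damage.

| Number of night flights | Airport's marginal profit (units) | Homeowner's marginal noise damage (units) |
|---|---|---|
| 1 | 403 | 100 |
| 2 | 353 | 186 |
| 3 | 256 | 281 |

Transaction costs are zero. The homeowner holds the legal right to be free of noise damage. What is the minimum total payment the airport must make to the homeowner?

Efficient level: marginal profit ≥ marginal noise damage through level 2, so k* = 2.
With the homeowner holding the right, the airport must at least compensate total damage at k*: 100 + 186 = 286.

286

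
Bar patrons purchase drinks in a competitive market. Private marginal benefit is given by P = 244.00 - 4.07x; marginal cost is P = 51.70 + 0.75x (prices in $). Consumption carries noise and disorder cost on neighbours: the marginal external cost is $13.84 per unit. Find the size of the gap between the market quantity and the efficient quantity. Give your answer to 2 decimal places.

Market equilibrium (private): 51.70 + 0.75x = 244.00 - 4.07x → x_m = 39.8963.
Social marginal benefit = demand − MEC = 230.16 - 4.07x.
Set SMB = MC: 230.16 - 4.07x = 51.70 + 0.75x → x* = 37.0249.
Gap = |39.8963 − 37.0249| = 2.8714.

2.87 units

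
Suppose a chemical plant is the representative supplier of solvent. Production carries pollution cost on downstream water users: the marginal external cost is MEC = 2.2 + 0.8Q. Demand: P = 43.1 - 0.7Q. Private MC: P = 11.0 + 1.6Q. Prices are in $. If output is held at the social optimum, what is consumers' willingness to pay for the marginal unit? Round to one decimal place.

Social marginal cost = private MC + MEC = 13.2 + 2.4Q.
Set SMC = demand: 13.2 + 2.4Q = 43.1 - 0.7Q → Q* = 9.6452.
Consumer price on the demand curve at Q*: 43.1 − 0.7×9.6452 = 36.3484.

P = $36.3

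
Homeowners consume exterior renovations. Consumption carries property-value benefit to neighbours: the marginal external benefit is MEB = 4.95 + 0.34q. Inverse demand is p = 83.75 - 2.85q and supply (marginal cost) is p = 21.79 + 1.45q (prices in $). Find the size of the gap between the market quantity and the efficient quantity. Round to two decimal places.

Market equilibrium (private): 21.79 + 1.45q = 83.75 - 2.85q → q_m = 14.4093.
Social marginal benefit = demand + MEB = 88.70 - 2.51q.
Set SMB = MC: 88.70 - 2.51q = 21.79 + 1.45q → q* = 16.8965.
Gap = |14.4093 − 16.8965| = 2.4872.

2.49 units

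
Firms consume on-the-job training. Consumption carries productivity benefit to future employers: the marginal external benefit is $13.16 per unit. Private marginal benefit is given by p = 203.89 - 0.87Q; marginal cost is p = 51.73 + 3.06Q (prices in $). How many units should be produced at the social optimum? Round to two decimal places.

Social marginal benefit = demand + MEB = 217.05 - 0.87Q.
Set SMB = MC: 217.05 - 0.87Q = 51.73 + 3.06Q → Q* = 42.0662.

Q* = 42.07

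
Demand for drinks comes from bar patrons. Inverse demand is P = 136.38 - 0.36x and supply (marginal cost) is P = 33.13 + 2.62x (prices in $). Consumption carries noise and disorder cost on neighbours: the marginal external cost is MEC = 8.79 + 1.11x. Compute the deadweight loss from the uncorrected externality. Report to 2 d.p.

DWL = $272.92

Market equilibrium (private): 33.13 + 2.62x = 136.38 - 0.36x → x_m = 34.6477.
Social marginal benefit = demand − MEC = 127.59 - 1.47x.
Set SMB = MC: 127.59 - 1.47x = 33.13 + 2.62x → x* = 23.0954.
Between x* and x_m the wedge MC − SMB runs linearly from 0 to MEC(x_m), so the loss is a triangle.
DWL = ½ × 11.5523 × 47.2489 = 272.9167.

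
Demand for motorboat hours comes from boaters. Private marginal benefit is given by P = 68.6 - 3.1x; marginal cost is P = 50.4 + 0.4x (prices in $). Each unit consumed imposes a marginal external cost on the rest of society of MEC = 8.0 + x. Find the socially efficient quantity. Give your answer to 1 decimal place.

x* = 2.3

Social marginal benefit = demand − MEC = 60.6 - 4.1x.
Set SMB = MC: 60.6 - 4.1x = 50.4 + 0.4x → x* = 2.2667.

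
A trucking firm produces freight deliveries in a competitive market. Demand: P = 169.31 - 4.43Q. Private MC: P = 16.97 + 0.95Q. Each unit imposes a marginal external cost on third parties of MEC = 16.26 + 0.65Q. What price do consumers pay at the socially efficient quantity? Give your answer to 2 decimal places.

P = 69.34

Social marginal cost = private MC + MEC = 33.23 + 1.60Q.
Set SMC = demand: 33.23 + 1.60Q = 169.31 - 4.43Q → Q* = 22.5672.
Consumer price on the demand curve at Q*: 169.31 − 4.43×22.5672 = 69.3373.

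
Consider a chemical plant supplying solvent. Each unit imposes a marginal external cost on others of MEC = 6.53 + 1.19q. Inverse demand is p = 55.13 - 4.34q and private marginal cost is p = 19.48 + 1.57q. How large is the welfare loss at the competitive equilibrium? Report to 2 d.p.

DWL = 13.23

Market equilibrium (private): 19.48 + 1.57q = 55.13 - 4.34q → q_m = 6.0321.
Social marginal cost = private MC + MEC = 26.01 + 2.76q.
Set SMC = demand: 26.01 + 2.76q = 55.13 - 4.34q → q* = 4.1014.
The welfare-loss triangle has base |q_m − q*| and height MEC(q_m) (the vertical gap between SMC and demand is zero at q* and MEC at q_m).
DWL = ½ × 1.9307 × 13.7083 = 13.2333.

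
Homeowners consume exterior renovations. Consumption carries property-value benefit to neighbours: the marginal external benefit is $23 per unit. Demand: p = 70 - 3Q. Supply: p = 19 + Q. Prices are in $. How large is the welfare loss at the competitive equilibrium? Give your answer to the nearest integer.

DWL = $66

Market equilibrium (private): 19 + Q = 70 - 3Q → Q_m = 12.7500.
Social marginal benefit = demand + MEB = 93 - 3Q.
Set SMB = MC: 93 - 3Q = 19 + Q → Q* = 18.5000.
The loss is the area between SMB and MC from Q* to Q_m; with linear curves that's a triangle of height MEB(Q_m).
DWL = ½ × 5.7500 × 23.0000 = 66.1250.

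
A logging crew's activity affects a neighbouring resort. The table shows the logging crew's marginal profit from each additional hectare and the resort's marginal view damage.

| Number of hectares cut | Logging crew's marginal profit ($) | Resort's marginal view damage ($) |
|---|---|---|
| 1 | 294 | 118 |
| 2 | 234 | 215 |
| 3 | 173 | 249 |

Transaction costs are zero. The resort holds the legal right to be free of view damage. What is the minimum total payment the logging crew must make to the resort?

Efficient level: marginal profit ≥ marginal view damage through level 2, so k* = 2.
With the resort holding the right, the logging crew must at least compensate total damage at k*: 118 + 215 = 333.

$333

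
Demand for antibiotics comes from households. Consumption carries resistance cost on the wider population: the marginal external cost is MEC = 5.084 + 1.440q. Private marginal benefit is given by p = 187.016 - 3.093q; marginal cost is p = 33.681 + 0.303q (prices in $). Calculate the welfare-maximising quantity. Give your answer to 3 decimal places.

Social marginal benefit = demand − MEC = 181.932 - 4.533q.
Set SMB = MC: 181.932 - 4.533q = 33.681 + 0.303q → q* = 30.6557.

q* = 30.656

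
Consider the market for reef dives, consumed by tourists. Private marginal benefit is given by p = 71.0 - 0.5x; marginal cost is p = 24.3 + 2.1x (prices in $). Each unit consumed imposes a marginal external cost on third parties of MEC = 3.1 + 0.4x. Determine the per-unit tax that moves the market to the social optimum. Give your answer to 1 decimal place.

tax = $8.9 per unit

Social marginal benefit = demand − MEC = 67.9 - 0.9x.
Set SMB = MC: 67.9 - 0.9x = 24.3 + 2.1x → x* = 14.5333.
The Pigouvian tax equals MEC at x*: 3.1 + 0.4×14.5333 = 8.9133.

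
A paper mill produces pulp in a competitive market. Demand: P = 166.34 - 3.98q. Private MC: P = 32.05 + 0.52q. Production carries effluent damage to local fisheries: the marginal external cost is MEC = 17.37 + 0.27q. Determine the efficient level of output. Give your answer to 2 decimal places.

q* = 24.51

Social marginal cost = private MC + MEC = 49.42 + 0.79q.
Set SMC = demand: 49.42 + 0.79q = 166.34 - 3.98q → q* = 24.5115.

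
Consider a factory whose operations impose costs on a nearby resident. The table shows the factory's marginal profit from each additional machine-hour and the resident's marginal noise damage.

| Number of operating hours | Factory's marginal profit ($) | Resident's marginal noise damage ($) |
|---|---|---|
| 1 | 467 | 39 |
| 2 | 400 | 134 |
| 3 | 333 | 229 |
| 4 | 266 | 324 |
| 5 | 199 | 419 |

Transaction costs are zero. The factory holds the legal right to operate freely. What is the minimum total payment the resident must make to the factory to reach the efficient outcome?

$465

Left alone the factory would choose level 5 (marginal profit stays positive).
Efficient level: k* = 3 (marginal profit ≥ marginal noise damage through 3).
The resident must at least cover the factory's forgone profit from cutting 5→3: 266 + 199 = 465.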